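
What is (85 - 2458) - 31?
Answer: -2404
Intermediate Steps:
(85 - 2458) - 31 = -2373 - 31 = -2404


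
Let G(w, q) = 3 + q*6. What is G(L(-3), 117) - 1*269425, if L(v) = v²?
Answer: -268720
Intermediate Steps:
G(w, q) = 3 + 6*q
G(L(-3), 117) - 1*269425 = (3 + 6*117) - 1*269425 = (3 + 702) - 269425 = 705 - 269425 = -268720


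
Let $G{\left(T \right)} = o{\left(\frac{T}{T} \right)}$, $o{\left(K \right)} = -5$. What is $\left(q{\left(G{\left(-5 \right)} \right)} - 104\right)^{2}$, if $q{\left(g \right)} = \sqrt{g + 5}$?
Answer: $10816$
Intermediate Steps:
$G{\left(T \right)} = -5$
$q{\left(g \right)} = \sqrt{5 + g}$
$\left(q{\left(G{\left(-5 \right)} \right)} - 104\right)^{2} = \left(\sqrt{5 - 5} - 104\right)^{2} = \left(\sqrt{0} - 104\right)^{2} = \left(0 - 104\right)^{2} = \left(-104\right)^{2} = 10816$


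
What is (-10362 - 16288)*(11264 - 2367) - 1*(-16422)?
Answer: -237088628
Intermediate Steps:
(-10362 - 16288)*(11264 - 2367) - 1*(-16422) = -26650*8897 + 16422 = -237105050 + 16422 = -237088628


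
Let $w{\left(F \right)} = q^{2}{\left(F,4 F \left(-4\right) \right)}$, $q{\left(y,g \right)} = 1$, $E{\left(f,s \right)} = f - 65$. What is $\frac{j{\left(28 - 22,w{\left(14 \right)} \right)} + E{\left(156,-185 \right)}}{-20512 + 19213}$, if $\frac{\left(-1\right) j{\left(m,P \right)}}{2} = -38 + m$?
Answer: $- \frac{155}{1299} \approx -0.11932$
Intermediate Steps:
$E{\left(f,s \right)} = -65 + f$
$w{\left(F \right)} = 1$ ($w{\left(F \right)} = 1^{2} = 1$)
$j{\left(m,P \right)} = 76 - 2 m$ ($j{\left(m,P \right)} = - 2 \left(-38 + m\right) = 76 - 2 m$)
$\frac{j{\left(28 - 22,w{\left(14 \right)} \right)} + E{\left(156,-185 \right)}}{-20512 + 19213} = \frac{\left(76 - 2 \left(28 - 22\right)\right) + \left(-65 + 156\right)}{-20512 + 19213} = \frac{\left(76 - 2 \left(28 - 22\right)\right) + 91}{-1299} = \left(\left(76 - 12\right) + 91\right) \left(- \frac{1}{1299}\right) = \left(64 + 91\right) \left(- \frac{1}{1299}\right) = 155 \left(- \frac{1}{1299}\right) = - \frac{155}{1299}$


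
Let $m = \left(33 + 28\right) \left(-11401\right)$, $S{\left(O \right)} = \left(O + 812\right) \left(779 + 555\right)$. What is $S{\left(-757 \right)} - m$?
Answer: $768831$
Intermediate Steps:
$S{\left(O \right)} = 1083208 + 1334 O$ ($S{\left(O \right)} = \left(812 + O\right) 1334 = 1083208 + 1334 O$)
$m = -695461$ ($m = 61 \left(-11401\right) = -695461$)
$S{\left(-757 \right)} - m = \left(1083208 + 1334 \left(-757\right)\right) - -695461 = \left(1083208 - 1009838\right) + 695461 = 73370 + 695461 = 768831$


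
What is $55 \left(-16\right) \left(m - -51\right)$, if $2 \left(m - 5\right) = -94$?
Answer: $-7920$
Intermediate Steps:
$m = -42$ ($m = 5 + \frac{1}{2} \left(-94\right) = 5 - 47 = -42$)
$55 \left(-16\right) \left(m - -51\right) = 55 \left(-16\right) \left(-42 - -51\right) = - 880 \left(-42 + 51\right) = \left(-880\right) 9 = -7920$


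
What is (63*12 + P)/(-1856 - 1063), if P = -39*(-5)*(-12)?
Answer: 528/973 ≈ 0.54265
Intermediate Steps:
P = -2340 (P = -13*(-15)*(-12) = 195*(-12) = -2340)
(63*12 + P)/(-1856 - 1063) = (63*12 - 2340)/(-1856 - 1063) = (756 - 2340)/(-2919) = -1584*(-1/2919) = 528/973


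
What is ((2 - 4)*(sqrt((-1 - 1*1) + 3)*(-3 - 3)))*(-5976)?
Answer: -71712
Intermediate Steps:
((2 - 4)*(sqrt((-1 - 1*1) + 3)*(-3 - 3)))*(-5976) = -2*sqrt((-1 - 1) + 3)*(-6)*(-5976) = -2*sqrt(-2 + 3)*(-6)*(-5976) = -2*sqrt(1)*(-6)*(-5976) = -2*(-6)*(-5976) = 12*(-5976) = -71712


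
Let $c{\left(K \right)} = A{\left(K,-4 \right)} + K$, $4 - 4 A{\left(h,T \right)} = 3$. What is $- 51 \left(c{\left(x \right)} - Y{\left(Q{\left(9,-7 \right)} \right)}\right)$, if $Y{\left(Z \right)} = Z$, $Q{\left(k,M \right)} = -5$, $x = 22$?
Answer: $- \frac{5559}{4} \approx -1389.8$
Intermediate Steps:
$A{\left(h,T \right)} = \frac{1}{4}$ ($A{\left(h,T \right)} = 1 - \frac{3}{4} = \frac{1}{4}$)
$c{\left(K \right)} = \frac{1}{4} + K$
$- 51 \left(c{\left(x \right)} - Y{\left(Q{\left(9,-7 \right)} \right)}\right) = - 51 \left(\left(\frac{1}{4} + 22\right) - -5\right) = - 51 \left(\frac{89}{4} + 5\right) = \left(-51\right) \frac{109}{4} = - \frac{5559}{4}$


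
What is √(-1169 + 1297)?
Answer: 8*√2 ≈ 11.314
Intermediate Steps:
√(-1169 + 1297) = √128 = 8*√2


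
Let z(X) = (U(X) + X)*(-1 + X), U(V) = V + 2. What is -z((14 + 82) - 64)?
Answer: -2046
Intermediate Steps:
U(V) = 2 + V
z(X) = (-1 + X)*(2 + 2*X) (z(X) = ((2 + X) + X)*(-1 + X) = (2 + 2*X)*(-1 + X) = (-1 + X)*(2 + 2*X))
-z((14 + 82) - 64) = -(-2 + 2*((14 + 82) - 64)**2) = -(-2 + 2*(96 - 64)**2) = -(-2 + 2*32**2) = -(-2 + 2*1024) = -(-2 + 2048) = -1*2046 = -2046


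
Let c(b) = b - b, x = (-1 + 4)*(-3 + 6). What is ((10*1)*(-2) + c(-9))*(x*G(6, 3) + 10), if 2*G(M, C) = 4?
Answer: -560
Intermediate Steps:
G(M, C) = 2 (G(M, C) = (1/2)*4 = 2)
x = 9 (x = 3*3 = 9)
c(b) = 0
((10*1)*(-2) + c(-9))*(x*G(6, 3) + 10) = ((10*1)*(-2) + 0)*(9*2 + 10) = (10*(-2) + 0)*(18 + 10) = (-20 + 0)*28 = -20*28 = -560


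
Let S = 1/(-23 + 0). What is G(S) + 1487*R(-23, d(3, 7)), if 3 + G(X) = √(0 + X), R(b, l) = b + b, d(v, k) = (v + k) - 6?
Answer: -68405 + I*√23/23 ≈ -68405.0 + 0.20851*I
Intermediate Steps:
d(v, k) = -6 + k + v (d(v, k) = (k + v) - 6 = -6 + k + v)
R(b, l) = 2*b
S = -1/23 (S = 1/(-23) = -1/23 ≈ -0.043478)
G(X) = -3 + √X (G(X) = -3 + √(0 + X) = -3 + √X)
G(S) + 1487*R(-23, d(3, 7)) = (-3 + √(-1/23)) + 1487*(2*(-23)) = (-3 + I*√23/23) + 1487*(-46) = (-3 + I*√23/23) - 68402 = -68405 + I*√23/23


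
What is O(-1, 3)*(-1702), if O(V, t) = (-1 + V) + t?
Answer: -1702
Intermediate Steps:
O(V, t) = -1 + V + t
O(-1, 3)*(-1702) = (-1 - 1 + 3)*(-1702) = 1*(-1702) = -1702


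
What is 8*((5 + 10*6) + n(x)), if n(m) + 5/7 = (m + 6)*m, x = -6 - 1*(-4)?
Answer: 3152/7 ≈ 450.29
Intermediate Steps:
x = -2 (x = -6 + 4 = -2)
n(m) = -5/7 + m*(6 + m) (n(m) = -5/7 + (m + 6)*m = -5/7 + (6 + m)*m = -5/7 + m*(6 + m))
8*((5 + 10*6) + n(x)) = 8*((5 + 10*6) + (-5/7 + (-2)² + 6*(-2))) = 8*((5 + 60) + (-5/7 + 4 - 12)) = 8*(65 - 61/7) = 8*(394/7) = 3152/7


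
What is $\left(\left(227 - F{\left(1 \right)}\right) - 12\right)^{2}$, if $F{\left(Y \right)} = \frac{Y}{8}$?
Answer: $\frac{2954961}{64} \approx 46171.0$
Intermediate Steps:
$F{\left(Y \right)} = \frac{Y}{8}$ ($F{\left(Y \right)} = Y \frac{1}{8} = \frac{Y}{8}$)
$\left(\left(227 - F{\left(1 \right)}\right) - 12\right)^{2} = \left(\left(227 - \frac{1}{8} \cdot 1\right) - 12\right)^{2} = \left(\left(227 - \frac{1}{8}\right) - 12\right)^{2} = \left(\frac{1815}{8} - 12\right)^{2} = \left(\frac{1719}{8}\right)^{2} = \frac{2954961}{64}$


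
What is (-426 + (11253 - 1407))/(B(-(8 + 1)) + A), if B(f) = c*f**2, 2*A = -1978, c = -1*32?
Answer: -9420/3581 ≈ -2.6306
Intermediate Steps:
c = -32
A = -989 (A = (1/2)*(-1978) = -989)
B(f) = -32*f**2
(-426 + (11253 - 1407))/(B(-(8 + 1)) + A) = (-426 + (11253 - 1407))/(-32*(8 + 1)**2 - 989) = (-426 + 9846)/(-32*(-1*9)**2 - 989) = 9420/(-32*(-9)**2 - 989) = 9420/(-32*81 - 989) = 9420/(-2592 - 989) = 9420/(-3581) = 9420*(-1/3581) = -9420/3581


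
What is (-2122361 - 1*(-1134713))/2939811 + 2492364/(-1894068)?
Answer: -255493099313/154672276143 ≈ -1.6518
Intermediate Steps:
(-2122361 - 1*(-1134713))/2939811 + 2492364/(-1894068) = (-2122361 + 1134713)*(1/2939811) + 2492364*(-1/1894068) = -987648*1/2939811 - 207697/157839 = -329216/979937 - 207697/157839 = -255493099313/154672276143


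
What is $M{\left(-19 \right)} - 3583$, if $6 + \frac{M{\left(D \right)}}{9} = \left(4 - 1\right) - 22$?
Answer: $-3808$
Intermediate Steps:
$M{\left(D \right)} = -225$ ($M{\left(D \right)} = -54 + 9 \left(\left(4 - 1\right) - 22\right) = -54 + 9 \left(3 - 22\right) = -54 + 9 \left(-19\right) = -54 - 171 = -225$)
$M{\left(-19 \right)} - 3583 = -225 - 3583 = -3808$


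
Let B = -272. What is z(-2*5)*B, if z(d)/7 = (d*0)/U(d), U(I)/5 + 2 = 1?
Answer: 0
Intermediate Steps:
U(I) = -5 (U(I) = -10 + 5*1 = -10 + 5 = -5)
z(d) = 0 (z(d) = 7*((d*0)/(-5)) = 7*(0*(-1/5)) = 7*0 = 0)
z(-2*5)*B = 0*(-272) = 0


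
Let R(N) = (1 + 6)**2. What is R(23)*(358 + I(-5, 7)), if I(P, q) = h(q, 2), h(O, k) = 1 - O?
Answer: 17248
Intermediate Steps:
I(P, q) = 1 - q
R(N) = 49 (R(N) = 7**2 = 49)
R(23)*(358 + I(-5, 7)) = 49*(358 + (1 - 1*7)) = 49*(358 + (1 - 7)) = 49*(358 - 6) = 49*352 = 17248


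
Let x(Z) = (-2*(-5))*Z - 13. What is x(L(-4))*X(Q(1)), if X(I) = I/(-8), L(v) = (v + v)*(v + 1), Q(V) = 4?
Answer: -227/2 ≈ -113.50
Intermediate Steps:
L(v) = 2*v*(1 + v) (L(v) = (2*v)*(1 + v) = 2*v*(1 + v))
X(I) = -I/8 (X(I) = I*(-⅛) = -I/8)
x(Z) = -13 + 10*Z (x(Z) = 10*Z - 13 = -13 + 10*Z)
x(L(-4))*X(Q(1)) = (-13 + 10*(2*(-4)*(1 - 4)))*(-⅛*4) = (-13 + 10*(2*(-4)*(-3)))*(-½) = (-13 + 10*24)*(-½) = (-13 + 240)*(-½) = 227*(-½) = -227/2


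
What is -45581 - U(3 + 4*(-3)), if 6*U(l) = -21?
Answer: -91155/2 ≈ -45578.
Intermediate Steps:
U(l) = -7/2 (U(l) = (⅙)*(-21) = -7/2)
-45581 - U(3 + 4*(-3)) = -45581 - 1*(-7/2) = -45581 + 7/2 = -91155/2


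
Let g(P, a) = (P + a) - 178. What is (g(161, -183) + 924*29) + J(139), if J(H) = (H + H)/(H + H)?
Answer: 26597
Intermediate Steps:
J(H) = 1 (J(H) = (2*H)/((2*H)) = (2*H)*(1/(2*H)) = 1)
g(P, a) = -178 + P + a
(g(161, -183) + 924*29) + J(139) = ((-178 + 161 - 183) + 924*29) + 1 = (-200 + 26796) + 1 = 26596 + 1 = 26597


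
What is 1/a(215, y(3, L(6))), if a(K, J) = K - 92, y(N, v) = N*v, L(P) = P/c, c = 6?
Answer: 1/123 ≈ 0.0081301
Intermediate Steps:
L(P) = P/6
a(K, J) = -92 + K
1/a(215, y(3, L(6))) = 1/(-92 + 215) = 1/123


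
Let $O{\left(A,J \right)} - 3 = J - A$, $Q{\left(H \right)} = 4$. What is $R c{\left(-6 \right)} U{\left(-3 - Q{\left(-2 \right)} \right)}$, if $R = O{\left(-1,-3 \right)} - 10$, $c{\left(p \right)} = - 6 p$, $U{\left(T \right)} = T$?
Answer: $2268$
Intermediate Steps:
$O{\left(A,J \right)} = 3 + J - A$ ($O{\left(A,J \right)} = 3 - \left(A - J\right) = 3 + J - A$)
$c{\left(p \right)} = - 6 p$
$R = -9$ ($R = \left(3 - 3 - -1\right) - 10 = \left(3 - 3 + 1\right) - 10 = 1 - 10 = -9$)
$R c{\left(-6 \right)} U{\left(-3 - Q{\left(-2 \right)} \right)} = - 9 \left(\left(-6\right) \left(-6\right)\right) \left(-3 - 4\right) = \left(-9\right) 36 \left(-3 - 4\right) = \left(-324\right) \left(-7\right) = 2268$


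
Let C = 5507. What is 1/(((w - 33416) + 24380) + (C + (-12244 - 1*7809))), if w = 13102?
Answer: -1/10480 ≈ -9.5420e-5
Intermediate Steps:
1/(((w - 33416) + 24380) + (C + (-12244 - 1*7809))) = 1/(((13102 - 33416) + 24380) + (5507 + (-12244 - 1*7809))) = 1/((-20314 + 24380) + (5507 + (-12244 - 7809))) = 1/(4066 + (5507 - 20053)) = 1/(4066 - 14546) = 1/(-10480) = -1/10480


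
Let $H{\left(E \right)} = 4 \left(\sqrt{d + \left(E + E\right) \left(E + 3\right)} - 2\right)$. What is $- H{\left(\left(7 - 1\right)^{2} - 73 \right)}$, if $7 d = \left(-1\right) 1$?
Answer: $8 - \frac{4 \sqrt{123277}}{7} \approx -192.63$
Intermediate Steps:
$d = - \frac{1}{7}$ ($d = \frac{\left(-1\right) 1}{7} = \frac{1}{7} \left(-1\right) = - \frac{1}{7} \approx -0.14286$)
$H{\left(E \right)} = -8 + 4 \sqrt{- \frac{1}{7} + 2 E \left(3 + E\right)}$ ($H{\left(E \right)} = 4 \left(\sqrt{- \frac{1}{7} + \left(E + E\right) \left(E + 3\right)} - 2\right) = 4 \left(\sqrt{- \frac{1}{7} + 2 E \left(3 + E\right)} - 2\right) = 4 \left(-2 + \sqrt{- \frac{1}{7} + 2 E \left(3 + E\right)}\right) = -8 + 4 \sqrt{- \frac{1}{7} + 2 E \left(3 + E\right)}$)
$- H{\left(\left(7 - 1\right)^{2} - 73 \right)} = - (-8 + \frac{4 \sqrt{-7 + 98 \left(\left(7 - 1\right)^{2} - 73\right)^{2} + 294 \left(\left(7 - 1\right)^{2} - 73\right)}}{7}) = - (-8 + \frac{4 \sqrt{-7 + 98 \left(6^{2} - 73\right)^{2} + 294 \left(6^{2} - 73\right)}}{7}) = - (-8 + \frac{4 \sqrt{-7 + 98 \left(36 - 73\right)^{2} + 294 \left(36 - 73\right)}}{7}) = - (-8 + \frac{4 \sqrt{-7 + 98 \left(-37\right)^{2} + 294 \left(-37\right)}}{7}) = - (-8 + \frac{4 \sqrt{-7 + 98 \cdot 1369 - 10878}}{7}) = - (-8 + \frac{4 \sqrt{-7 + 134162 - 10878}}{7}) = - (-8 + \frac{4 \sqrt{123277}}{7}) = 8 - \frac{4 \sqrt{123277}}{7}$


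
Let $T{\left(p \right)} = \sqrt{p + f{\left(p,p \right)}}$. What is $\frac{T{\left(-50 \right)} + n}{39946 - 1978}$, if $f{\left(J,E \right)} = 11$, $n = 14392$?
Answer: $\frac{257}{678} + \frac{i \sqrt{39}}{37968} \approx 0.37906 + 0.00016448 i$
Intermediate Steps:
$T{\left(p \right)} = \sqrt{11 + p}$ ($T{\left(p \right)} = \sqrt{p + 11} = \sqrt{11 + p}$)
$\frac{T{\left(-50 \right)} + n}{39946 - 1978} = \frac{\sqrt{11 - 50} + 14392}{39946 - 1978} = \frac{\sqrt{-39} + 14392}{37968} = \left(i \sqrt{39} + 14392\right) \frac{1}{37968} = \left(14392 + i \sqrt{39}\right) \frac{1}{37968} = \frac{257}{678} + \frac{i \sqrt{39}}{37968}$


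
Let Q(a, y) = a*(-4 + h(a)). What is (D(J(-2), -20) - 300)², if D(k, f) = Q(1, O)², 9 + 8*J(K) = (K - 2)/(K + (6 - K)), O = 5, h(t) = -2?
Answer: 69696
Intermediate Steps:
Q(a, y) = -6*a (Q(a, y) = a*(-4 - 2) = a*(-6) = -6*a)
J(K) = -7/6 + K/48 (J(K) = -9/8 + ((K - 2)/(K + (6 - K)))/8 = -9/8 + ((-2 + K)/6)/8 = -9/8 + ((-2 + K)*(⅙))/8 = -9/8 + (-⅓ + K/6)/8 = -9/8 + (-1/24 + K/48) = -7/6 + K/48)
D(k, f) = 36 (D(k, f) = (-6*1)² = (-6)² = 36)
(D(J(-2), -20) - 300)² = (36 - 300)² = (-264)² = 69696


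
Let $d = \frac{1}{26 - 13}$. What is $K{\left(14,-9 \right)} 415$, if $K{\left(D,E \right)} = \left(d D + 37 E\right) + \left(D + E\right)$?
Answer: $- \frac{1763750}{13} \approx -1.3567 \cdot 10^{5}$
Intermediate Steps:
$d = \frac{1}{13} \approx 0.076923$
$K{\left(D,E \right)} = 38 E + \frac{14 D}{13}$ ($K{\left(D,E \right)} = \left(\frac{D}{13} + 37 E\right) + \left(D + E\right) = \left(37 E + \frac{D}{13}\right) + \left(D + E\right) = 38 E + \frac{14 D}{13}$)
$K{\left(14,-9 \right)} 415 = \left(38 \left(-9\right) + \frac{14}{13} \cdot 14\right) 415 = \left(-342 + \frac{196}{13}\right) 415 = \left(- \frac{4250}{13}\right) 415 = - \frac{1763750}{13}$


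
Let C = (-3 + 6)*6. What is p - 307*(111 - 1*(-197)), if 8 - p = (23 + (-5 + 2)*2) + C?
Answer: -94583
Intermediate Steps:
C = 18 (C = 3*6 = 18)
p = -27 (p = 8 - ((23 + (-5 + 2)*2) + 18) = 8 - ((23 - 3*2) + 18) = 8 - ((23 - 6) + 18) = 8 - (17 + 18) = 8 - 1*35 = 8 - 35 = -27)
p - 307*(111 - 1*(-197)) = -27 - 307*(111 - 1*(-197)) = -27 - 307*(111 + 197) = -27 - 307*308 = -27 - 94556 = -94583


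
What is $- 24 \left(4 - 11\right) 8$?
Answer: $1344$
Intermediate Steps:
$- 24 \left(4 - 11\right) 8 = \left(-24\right) \left(-7\right) 8 = 168 \cdot 8 = 1344$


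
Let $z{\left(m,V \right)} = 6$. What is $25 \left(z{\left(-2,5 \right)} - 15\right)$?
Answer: $-225$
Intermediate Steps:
$25 \left(z{\left(-2,5 \right)} - 15\right) = 25 \left(6 - 15\right) = 25 \left(-9\right) = -225$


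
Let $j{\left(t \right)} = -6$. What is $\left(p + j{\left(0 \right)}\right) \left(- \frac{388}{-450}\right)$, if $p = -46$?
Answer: $- \frac{10088}{225} \approx -44.836$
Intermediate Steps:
$\left(p + j{\left(0 \right)}\right) \left(- \frac{388}{-450}\right) = \left(-46 - 6\right) \left(- \frac{388}{-450}\right) = - 52 \left(\left(-388\right) \left(- \frac{1}{450}\right)\right) = \left(-52\right) \frac{194}{225} = - \frac{10088}{225}$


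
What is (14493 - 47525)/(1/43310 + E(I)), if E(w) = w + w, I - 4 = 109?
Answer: -1430615920/9788061 ≈ -146.16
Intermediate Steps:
I = 113 (I = 4 + 109 = 113)
E(w) = 2*w
(14493 - 47525)/(1/43310 + E(I)) = (14493 - 47525)/(1/43310 + 2*113) = -33032/(1/43310 + 226) = -33032/9788061/43310 = -33032*43310/9788061 = -1430615920/9788061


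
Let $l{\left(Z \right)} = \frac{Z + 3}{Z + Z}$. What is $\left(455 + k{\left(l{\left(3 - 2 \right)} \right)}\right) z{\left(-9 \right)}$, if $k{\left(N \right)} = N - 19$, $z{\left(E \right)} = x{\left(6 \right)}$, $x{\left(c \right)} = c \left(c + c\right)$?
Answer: $31536$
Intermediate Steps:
$l{\left(Z \right)} = \frac{3 + Z}{2 Z}$
$x{\left(c \right)} = 2 c^{2}$ ($x{\left(c \right)} = c 2 c = 2 c^{2}$)
$z{\left(E \right)} = 72$ ($z{\left(E \right)} = 2 \cdot 6^{2} = 2 \cdot 36 = 72$)
$k{\left(N \right)} = -19 + N$
$\left(455 + k{\left(l{\left(3 - 2 \right)} \right)}\right) z{\left(-9 \right)} = \left(455 - \left(19 - \frac{3 + \left(3 - 2\right)}{2 \left(3 - 2\right)}\right)\right) 72 = \left(455 - \left(19 - \frac{3 + 1}{2 \cdot 1}\right)\right) 72 = \left(455 - \left(19 - 2\right)\right) 72 = \left(455 + \left(-19 + 2\right)\right) 72 = \left(455 - 17\right) 72 = 438 \cdot 72 = 31536$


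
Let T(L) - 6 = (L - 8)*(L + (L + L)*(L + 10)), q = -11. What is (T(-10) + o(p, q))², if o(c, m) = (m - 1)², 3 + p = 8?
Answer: 108900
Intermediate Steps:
p = 5 (p = -3 + 8 = 5)
T(L) = 6 + (-8 + L)*(L + 2*L*(10 + L)) (T(L) = 6 + (L - 8)*(L + (L + L)*(L + 10)) = 6 + (-8 + L)*(L + (2*L)*(10 + L)) = 6 + (-8 + L)*(L + 2*L*(10 + L)))
o(c, m) = (-1 + m)²
(T(-10) + o(p, q))² = ((6 - 168*(-10) + 2*(-10)³ + 5*(-10)²) + (-1 - 11)²)² = ((6 + 1680 + 2*(-1000) + 5*100) + (-12)²)² = ((6 + 1680 - 2000 + 500) + 144)² = (186 + 144)² = 330² = 108900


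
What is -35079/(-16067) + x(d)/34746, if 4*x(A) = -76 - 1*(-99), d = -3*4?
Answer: 4875789277/2233055928 ≈ 2.1835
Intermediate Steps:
d = -12
x(A) = 23/4 (x(A) = (-76 - 1*(-99))/4 = (-76 + 99)/4 = (1/4)*23 = 23/4)
-35079/(-16067) + x(d)/34746 = -35079/(-16067) + (23/4)/34746 = -35079*(-1/16067) + (23/4)*(1/34746) = 35079/16067 + 23/138984 = 4875789277/2233055928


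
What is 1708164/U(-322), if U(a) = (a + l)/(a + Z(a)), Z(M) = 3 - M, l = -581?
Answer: -1708164/301 ≈ -5675.0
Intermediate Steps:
U(a) = -581/3 + a/3 (U(a) = (a - 581)/(a + (3 - a)) = (-581 + a)/3 = (-581 + a)*(⅓) = -581/3 + a/3)
1708164/U(-322) = 1708164/(-581/3 + (⅓)*(-322)) = 1708164/(-581/3 - 322/3) = 1708164/(-301) = 1708164*(-1/301) = -1708164/301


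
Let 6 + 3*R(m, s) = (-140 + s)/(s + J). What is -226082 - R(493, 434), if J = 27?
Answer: -104222978/461 ≈ -2.2608e+5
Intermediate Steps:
R(m, s) = -2 + (-140 + s)/(3*(27 + s)) (R(m, s) = -2 + ((-140 + s)/(s + 27))/3 = -2 + ((-140 + s)/(27 + s))/3 = -2 + (-140 + s)/(3*(27 + s)))
-226082 - R(493, 434) = -226082 - (-302 - 5*434)/(3*(27 + 434)) = -226082 - (-302 - 2170)/(3*461) = -226082 - (-2472)/(3*461) = -226082 - 1*(-824/461) = -226082 + 824/461 = -104222978/461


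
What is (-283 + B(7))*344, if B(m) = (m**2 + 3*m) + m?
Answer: -70864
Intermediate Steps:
B(m) = m**2 + 4*m
(-283 + B(7))*344 = (-283 + 7*(4 + 7))*344 = (-283 + 7*11)*344 = (-283 + 77)*344 = -206*344 = -70864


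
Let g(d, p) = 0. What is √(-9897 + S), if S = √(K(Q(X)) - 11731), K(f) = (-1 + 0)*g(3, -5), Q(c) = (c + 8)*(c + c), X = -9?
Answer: √(-9897 + I*√11731) ≈ 0.5443 + 99.485*I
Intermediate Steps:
Q(c) = 2*c*(8 + c) (Q(c) = (8 + c)*(2*c) = 2*c*(8 + c))
K(f) = 0 (K(f) = (-1 + 0)*0 = -1*0 = 0)
S = I*√11731 (S = √(0 - 11731) = √(-11731) = I*√11731 ≈ 108.31*I)
√(-9897 + S) = √(-9897 + I*√11731)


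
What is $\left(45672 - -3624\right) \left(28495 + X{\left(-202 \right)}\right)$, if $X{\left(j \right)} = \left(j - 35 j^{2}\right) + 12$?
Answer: $-69006266160$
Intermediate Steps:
$X{\left(j \right)} = 12 + j - 35 j^{2}$
$\left(45672 - -3624\right) \left(28495 + X{\left(-202 \right)}\right) = \left(45672 - -3624\right) \left(28495 - \left(190 + 1428140\right)\right) = \left(45672 + 3624\right) \left(28495 - 1428330\right) = 49296 \left(28495 - 1428330\right) = 49296 \left(-1399835\right) = -69006266160$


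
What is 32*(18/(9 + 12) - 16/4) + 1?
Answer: -697/7 ≈ -99.571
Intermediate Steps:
32*(18/(9 + 12) - 16/4) + 1 = 32*(18/21 - 16*1/4) + 1 = 32*(18*(1/21) - 4) + 1 = 32*(6/7 - 4) + 1 = 32*(-22/7) + 1 = -704/7 + 1 = -697/7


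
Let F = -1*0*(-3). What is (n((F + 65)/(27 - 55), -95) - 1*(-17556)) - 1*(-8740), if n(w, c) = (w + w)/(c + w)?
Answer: 14331346/545 ≈ 26296.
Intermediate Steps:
F = 0 (F = 0*(-3) = 0)
n(w, c) = 2*w/(c + w) (n(w, c) = (2*w)/(c + w) = 2*w/(c + w))
(n((F + 65)/(27 - 55), -95) - 1*(-17556)) - 1*(-8740) = (2*((0 + 65)/(27 - 55))/(-95 + (0 + 65)/(27 - 55)) - 1*(-17556)) - 1*(-8740) = (2*(65/(-28))/(-95 + 65/(-28)) + 17556) + 8740 = (2*(65*(-1/28))/(-95 + 65*(-1/28)) + 17556) + 8740 = (2*(-65/28)/(-95 - 65/28) + 17556) + 8740 = (2*(-65/28)/(-2725/28) + 17556) + 8740 = (2*(-65/28)*(-28/2725) + 17556) + 8740 = (26/545 + 17556) + 8740 = 9568046/545 + 8740 = 14331346/545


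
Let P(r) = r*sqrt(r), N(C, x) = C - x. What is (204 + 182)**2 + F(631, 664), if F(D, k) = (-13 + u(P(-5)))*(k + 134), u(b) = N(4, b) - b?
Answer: 141814 + 7980*I*sqrt(5) ≈ 1.4181e+5 + 17844.0*I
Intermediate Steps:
P(r) = r**(3/2)
u(b) = 4 - 2*b (u(b) = (4 - b) - b = 4 - 2*b)
F(D, k) = (-9 + 10*I*sqrt(5))*(134 + k) (F(D, k) = (-13 + (4 - (-10)*I*sqrt(5)))*(k + 134) = (-13 + (4 - (-10)*I*sqrt(5)))*(134 + k) = (-13 + (4 + 10*I*sqrt(5)))*(134 + k) = (-9 + 10*I*sqrt(5))*(134 + k))
(204 + 182)**2 + F(631, 664) = (204 + 182)**2 + (-1206 - 9*664 + 1340*I*sqrt(5) + 10*I*664*sqrt(5)) = 386**2 + (-1206 - 5976 + 1340*I*sqrt(5) + 6640*I*sqrt(5)) = 148996 + (-7182 + 7980*I*sqrt(5)) = 141814 + 7980*I*sqrt(5)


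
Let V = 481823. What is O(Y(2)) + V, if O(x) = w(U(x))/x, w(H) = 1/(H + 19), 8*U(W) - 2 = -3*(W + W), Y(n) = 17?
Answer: 106482885/221 ≈ 4.8182e+5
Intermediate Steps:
U(W) = 1/4 - 3*W/4 (U(W) = 1/4 + (-3*(W + W))/8 = 1/4 + (-6*W)/8 = 1/4 - 3*W/4)
w(H) = 1/(19 + H)
O(x) = 1/(x*(77/4 - 3*x/4)) (O(x) = 1/((19 + (1/4 - 3*x/4))*x) = 1/((77/4 - 3*x/4)*x) = 1/(x*(77/4 - 3*x/4)))
O(Y(2)) + V = -4/(17*(-77 + 3*17)) + 481823 = -4*1/17/(-77 + 51) + 481823 = -4*1/17/(-26) + 481823 = -4*1/17*(-1/26) + 481823 = 2/221 + 481823 = 106482885/221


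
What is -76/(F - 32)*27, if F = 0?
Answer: 513/8 ≈ 64.125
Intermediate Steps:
-76/(F - 32)*27 = -76/(0 - 32)*27 = -76/(-32)*27 = -76*(-1/32)*27 = (19/8)*27 = 513/8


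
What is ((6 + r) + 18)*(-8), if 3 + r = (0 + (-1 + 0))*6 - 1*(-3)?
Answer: -144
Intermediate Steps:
r = -6 (r = -3 + ((0 + (-1 + 0))*6 - 1*(-3)) = -3 + ((0 - 1)*6 + 3) = -3 + (-1*6 + 3) = -3 + (-6 + 3) = -3 - 3 = -6)
((6 + r) + 18)*(-8) = ((6 - 6) + 18)*(-8) = (0 + 18)*(-8) = 18*(-8) = -144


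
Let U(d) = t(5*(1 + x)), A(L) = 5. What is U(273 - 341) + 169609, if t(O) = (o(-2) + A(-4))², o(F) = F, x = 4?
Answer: 169618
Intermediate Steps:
t(O) = 9 (t(O) = (-2 + 5)² = 3² = 9)
U(d) = 9
U(273 - 341) + 169609 = 9 + 169609 = 169618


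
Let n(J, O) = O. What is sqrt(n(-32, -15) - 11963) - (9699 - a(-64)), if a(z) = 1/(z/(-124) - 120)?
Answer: -35925127/3704 + I*sqrt(11978) ≈ -9699.0 + 109.44*I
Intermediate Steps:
a(z) = 1/(-120 - z/124) (a(z) = 1/(z*(-1/124) - 120) = 1/(-z/124 - 120) = 1/(-120 - z/124))
sqrt(n(-32, -15) - 11963) - (9699 - a(-64)) = sqrt(-15 - 11963) - (9699 - (-124)/(14880 - 64)) = sqrt(-11978) - (9699 - (-124)/14816) = I*sqrt(11978) - (9699 - (-124)/14816) = I*sqrt(11978) - (9699 - 1*(-31/3704)) = I*sqrt(11978) - (9699 + 31/3704) = I*sqrt(11978) - 1*35925127/3704 = I*sqrt(11978) - 35925127/3704 = -35925127/3704 + I*sqrt(11978)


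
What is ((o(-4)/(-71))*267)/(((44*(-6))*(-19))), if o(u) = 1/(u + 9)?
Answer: -89/593560 ≈ -0.00014994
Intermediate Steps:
o(u) = 1/(9 + u)
((o(-4)/(-71))*267)/(((44*(-6))*(-19))) = ((1/((9 - 4)*(-71)))*267)/(((44*(-6))*(-19))) = ((-1/71/5)*267)/((-264*(-19))) = (((⅕)*(-1/71))*267)/5016 = -1/355*267*(1/5016) = -267/355*1/5016 = -89/593560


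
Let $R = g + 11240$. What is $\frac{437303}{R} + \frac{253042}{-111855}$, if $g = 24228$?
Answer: $\frac{39939633409}{3967273140} \approx 10.067$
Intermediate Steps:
$R = 35468$ ($R = 24228 + 11240 = 35468$)
$\frac{437303}{R} + \frac{253042}{-111855} = \frac{437303}{35468} + \frac{253042}{-111855} = 437303 \cdot \frac{1}{35468} + 253042 \left(- \frac{1}{111855}\right) = \frac{437303}{35468} - \frac{253042}{111855} = \frac{39939633409}{3967273140}$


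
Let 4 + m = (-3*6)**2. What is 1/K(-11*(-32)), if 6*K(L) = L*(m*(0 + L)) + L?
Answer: 1/6608272 ≈ 1.5133e-7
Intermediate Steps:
m = 320 (m = -4 + (-3*6)**2 = -4 + (-18)**2 = -4 + 324 = 320)
K(L) = L/6 + 160*L**2/3 (K(L) = (L*(320*(0 + L)) + L)/6 = (L*(320*L) + L)/6 = (320*L**2 + L)/6 = (L + 320*L**2)/6 = L/6 + 160*L**2/3)
1/K(-11*(-32)) = 1/((-11*(-32))*(1 + 320*(-11*(-32)))/6) = 1/((1/6)*352*(1 + 320*352)) = 1/((1/6)*352*(1 + 112640)) = 1/((1/6)*352*112641) = 1/6608272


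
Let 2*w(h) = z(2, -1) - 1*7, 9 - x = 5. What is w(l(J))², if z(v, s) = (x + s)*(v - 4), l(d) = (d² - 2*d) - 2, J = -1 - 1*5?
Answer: 169/4 ≈ 42.250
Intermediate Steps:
J = -6 (J = -1 - 5 = -6)
x = 4 (x = 9 - 1*5 = 9 - 5 = 4)
l(d) = -2 + d² - 2*d
z(v, s) = (-4 + v)*(4 + s) (z(v, s) = (4 + s)*(v - 4) = (4 + s)*(-4 + v) = (-4 + v)*(4 + s))
w(h) = -13/2 (w(h) = ((-16 - 4*(-1) + 4*2 - 1*2) - 1*7)/2 = ((-16 + 4 + 8 - 2) - 7)/2 = (-6 - 7)/2 = (½)*(-13) = -13/2)
w(l(J))² = (-13/2)² = 169/4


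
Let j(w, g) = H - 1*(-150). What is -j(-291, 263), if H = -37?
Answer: -113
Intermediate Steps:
j(w, g) = 113 (j(w, g) = -37 - 1*(-150) = -37 + 150 = 113)
-j(-291, 263) = -1*113 = -113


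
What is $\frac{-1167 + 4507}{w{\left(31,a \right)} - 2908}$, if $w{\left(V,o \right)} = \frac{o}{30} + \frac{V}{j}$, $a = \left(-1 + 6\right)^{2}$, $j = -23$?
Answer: $- \frac{92184}{80275} \approx -1.1484$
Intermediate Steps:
$a = 25$ ($a = 5^{2} = 25$)
$w{\left(V,o \right)} = - \frac{V}{23} + \frac{o}{30}$ ($w{\left(V,o \right)} = \frac{o}{30} + \frac{V}{-23} = o \frac{1}{30} + V \left(- \frac{1}{23}\right) = \frac{o}{30} - \frac{V}{23} = - \frac{V}{23} + \frac{o}{30}$)
$\frac{-1167 + 4507}{w{\left(31,a \right)} - 2908} = \frac{-1167 + 4507}{\left(\left(- \frac{1}{23}\right) 31 + \frac{1}{30} \cdot 25\right) - 2908} = \frac{3340}{\left(- \frac{31}{23} + \frac{5}{6}\right) - 2908} = \frac{3340}{- \frac{71}{138} - 2908} = \frac{3340}{- \frac{401375}{138}} = 3340 \left(- \frac{138}{401375}\right) = - \frac{92184}{80275}$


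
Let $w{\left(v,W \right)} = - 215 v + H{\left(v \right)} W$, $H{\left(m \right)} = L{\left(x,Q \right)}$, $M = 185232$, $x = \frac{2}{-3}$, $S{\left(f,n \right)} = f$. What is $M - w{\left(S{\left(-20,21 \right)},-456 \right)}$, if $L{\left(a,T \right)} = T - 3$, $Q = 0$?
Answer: $179564$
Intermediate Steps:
$x = - \frac{2}{3}$ ($x = 2 \left(- \frac{1}{3}\right) = - \frac{2}{3} \approx -0.66667$)
$L{\left(a,T \right)} = -3 + T$ ($L{\left(a,T \right)} = T - 3 = -3 + T$)
$H{\left(m \right)} = -3$ ($H{\left(m \right)} = -3 + 0 = -3$)
$w{\left(v,W \right)} = - 215 v - 3 W$
$M - w{\left(S{\left(-20,21 \right)},-456 \right)} = 185232 - \left(\left(-215\right) \left(-20\right) - -1368\right) = 185232 - \left(4300 + 1368\right) = 185232 - 5668 = 179564$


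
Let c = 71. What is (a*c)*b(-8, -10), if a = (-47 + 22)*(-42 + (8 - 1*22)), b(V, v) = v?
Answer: -994000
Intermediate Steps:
a = 1400 (a = -25*(-42 + (8 - 22)) = -25*(-42 - 14) = -25*(-56) = 1400)
(a*c)*b(-8, -10) = (1400*71)*(-10) = 99400*(-10) = -994000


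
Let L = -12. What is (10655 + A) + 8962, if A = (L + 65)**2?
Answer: 22426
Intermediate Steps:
A = 2809 (A = (-12 + 65)**2 = 53**2 = 2809)
(10655 + A) + 8962 = (10655 + 2809) + 8962 = 13464 + 8962 = 22426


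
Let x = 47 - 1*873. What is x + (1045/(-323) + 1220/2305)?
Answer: -6494569/7837 ≈ -828.71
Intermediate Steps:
x = -826 (x = 47 - 873 = -826)
x + (1045/(-323) + 1220/2305) = -826 + (1045/(-323) + 1220/2305) = -826 + (1045*(-1/323) + 1220*(1/2305)) = -826 + (-55/17 + 244/461) = -826 - 21207/7837 = -6494569/7837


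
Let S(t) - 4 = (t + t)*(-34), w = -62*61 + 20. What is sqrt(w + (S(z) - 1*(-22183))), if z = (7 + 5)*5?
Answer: sqrt(14345) ≈ 119.77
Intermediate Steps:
w = -3762 (w = -3782 + 20 = -3762)
z = 60 (z = 12*5 = 60)
S(t) = 4 - 68*t (S(t) = 4 + (t + t)*(-34) = 4 + (2*t)*(-34) = 4 - 68*t)
sqrt(w + (S(z) - 1*(-22183))) = sqrt(-3762 + ((4 - 68*60) - 1*(-22183))) = sqrt(-3762 + ((4 - 4080) + 22183)) = sqrt(-3762 + (-4076 + 22183)) = sqrt(-3762 + 18107) = sqrt(14345)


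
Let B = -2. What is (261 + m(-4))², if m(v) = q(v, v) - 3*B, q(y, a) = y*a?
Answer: 80089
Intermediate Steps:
q(y, a) = a*y
m(v) = 6 + v² (m(v) = v*v - 3*(-2) = v² + 6 = 6 + v²)
(261 + m(-4))² = (261 + (6 + (-4)²))² = (261 + (6 + 16))² = (261 + 22)² = 283² = 80089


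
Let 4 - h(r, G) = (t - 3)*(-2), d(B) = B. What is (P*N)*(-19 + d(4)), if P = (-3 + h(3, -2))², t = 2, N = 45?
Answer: -675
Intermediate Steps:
h(r, G) = 2 (h(r, G) = 4 - (2 - 3)*(-2) = 4 - (-1)*(-2) = 4 - 1*2 = 4 - 2 = 2)
P = 1 (P = (-3 + 2)² = (-1)² = 1)
(P*N)*(-19 + d(4)) = (1*45)*(-19 + 4) = 45*(-15) = -675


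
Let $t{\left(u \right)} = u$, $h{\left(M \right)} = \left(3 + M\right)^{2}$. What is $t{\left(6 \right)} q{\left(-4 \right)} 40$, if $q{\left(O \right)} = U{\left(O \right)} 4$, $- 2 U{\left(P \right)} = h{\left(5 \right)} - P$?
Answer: $-32640$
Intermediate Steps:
$U{\left(P \right)} = -32 + \frac{P}{2}$ ($U{\left(P \right)} = - \frac{\left(3 + 5\right)^{2} - P}{2} = - \frac{8^{2} - P}{2} = - \frac{64 - P}{2} = -32 + \frac{P}{2}$)
$q{\left(O \right)} = -128 + 2 O$ ($q{\left(O \right)} = \left(-32 + \frac{O}{2}\right) 4 = -128 + 2 O$)
$t{\left(6 \right)} q{\left(-4 \right)} 40 = 6 \left(-128 + 2 \left(-4\right)\right) 40 = 6 \left(-128 - 8\right) 40 = 6 \left(-136\right) 40 = \left(-816\right) 40 = -32640$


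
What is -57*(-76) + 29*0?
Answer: 4332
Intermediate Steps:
-57*(-76) + 29*0 = 4332 + 0 = 4332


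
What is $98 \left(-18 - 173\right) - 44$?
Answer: $-18762$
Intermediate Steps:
$98 \left(-18 - 173\right) - 44 = 98 \left(-191\right) - 44 = -18718 - 44 = -18762$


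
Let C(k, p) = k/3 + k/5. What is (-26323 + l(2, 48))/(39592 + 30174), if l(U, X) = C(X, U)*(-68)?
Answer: -140319/348830 ≈ -0.40226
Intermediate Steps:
C(k, p) = 8*k/15 (C(k, p) = k*(⅓) + k*(⅕) = k/3 + k/5 = 8*k/15)
l(U, X) = -544*X/15 (l(U, X) = (8*X/15)*(-68) = -544*X/15)
(-26323 + l(2, 48))/(39592 + 30174) = (-26323 - 544/15*48)/(39592 + 30174) = (-26323 - 8704/5)/69766 = -140319/5*1/69766 = -140319/348830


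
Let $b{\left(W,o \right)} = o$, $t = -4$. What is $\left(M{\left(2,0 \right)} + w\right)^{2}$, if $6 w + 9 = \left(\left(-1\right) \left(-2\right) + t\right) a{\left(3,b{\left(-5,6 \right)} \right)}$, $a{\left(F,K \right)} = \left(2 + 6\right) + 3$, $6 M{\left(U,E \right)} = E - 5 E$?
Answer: $\frac{961}{36} \approx 26.694$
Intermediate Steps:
$M{\left(U,E \right)} = - \frac{2 E}{3}$ ($M{\left(U,E \right)} = \frac{E - 5 E}{6} = \frac{\left(-4\right) E}{6} = - \frac{2 E}{3}$)
$a{\left(F,K \right)} = 11$ ($a{\left(F,K \right)} = 8 + 3 = 11$)
$w = - \frac{31}{6}$ ($w = - \frac{3}{2} + \frac{\left(\left(-1\right) \left(-2\right) - 4\right) 11}{6} = - \frac{3}{2} + \frac{\left(2 - 4\right) 11}{6} = - \frac{3}{2} + \frac{\left(-2\right) 11}{6} = - \frac{3}{2} + \frac{1}{6} \left(-22\right) = - \frac{3}{2} - \frac{11}{3} = - \frac{31}{6} \approx -5.1667$)
$\left(M{\left(2,0 \right)} + w\right)^{2} = \left(\left(- \frac{2}{3}\right) 0 - \frac{31}{6}\right)^{2} = \left(0 - \frac{31}{6}\right)^{2} = \left(- \frac{31}{6}\right)^{2} = \frac{961}{36}$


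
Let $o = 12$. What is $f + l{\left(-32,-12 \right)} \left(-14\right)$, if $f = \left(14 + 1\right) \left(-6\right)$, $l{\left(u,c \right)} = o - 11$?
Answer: $-104$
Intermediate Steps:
$l{\left(u,c \right)} = 1$ ($l{\left(u,c \right)} = 12 - 11 = 1$)
$f = -90$ ($f = 15 \left(-6\right) = -90$)
$f + l{\left(-32,-12 \right)} \left(-14\right) = -90 + 1 \left(-14\right) = -90 - 14 = -104$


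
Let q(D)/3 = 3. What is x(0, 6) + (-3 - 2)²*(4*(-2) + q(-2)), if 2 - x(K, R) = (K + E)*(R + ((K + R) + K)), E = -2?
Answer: 51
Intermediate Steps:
q(D) = 9 (q(D) = 3*3 = 9)
x(K, R) = 2 - (-2 + K)*(2*K + 2*R) (x(K, R) = 2 - (K - 2)*(R + ((K + R) + K)) = 2 - (-2 + K)*(R + (R + 2*K)) = 2 - (-2 + K)*(2*K + 2*R))
x(0, 6) + (-3 - 2)²*(4*(-2) + q(-2)) = (2 - 2*0² + 4*0 + 4*6 - 2*0*6) + (-3 - 2)²*(4*(-2) + 9) = (2 - 2*0 + 0 + 24 + 0) + (-5)²*(-8 + 9) = (2 + 0 + 0 + 24 + 0) + 25*1 = 26 + 25 = 51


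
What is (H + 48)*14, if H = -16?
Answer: 448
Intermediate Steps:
(H + 48)*14 = (-16 + 48)*14 = 32*14 = 448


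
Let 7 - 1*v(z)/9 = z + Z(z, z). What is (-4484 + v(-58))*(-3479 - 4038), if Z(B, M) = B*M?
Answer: 256893475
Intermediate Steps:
v(z) = 63 - 9*z - 9*z**2 (v(z) = 63 - 9*(z + z*z) = 63 - 9*(z + z**2) = 63 + (-9*z - 9*z**2) = 63 - 9*z - 9*z**2)
(-4484 + v(-58))*(-3479 - 4038) = (-4484 + (63 - 9*(-58) - 9*(-58)**2))*(-3479 - 4038) = (-4484 + (63 + 522 - 9*3364))*(-7517) = (-4484 + (63 + 522 - 30276))*(-7517) = (-4484 - 29691)*(-7517) = -34175*(-7517) = 256893475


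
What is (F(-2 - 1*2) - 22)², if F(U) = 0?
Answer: 484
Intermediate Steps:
(F(-2 - 1*2) - 22)² = (0 - 22)² = (-22)² = 484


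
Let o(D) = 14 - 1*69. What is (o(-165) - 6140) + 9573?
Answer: 3378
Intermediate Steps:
o(D) = -55 (o(D) = 14 - 69 = -55)
(o(-165) - 6140) + 9573 = (-55 - 6140) + 9573 = -6195 + 9573 = 3378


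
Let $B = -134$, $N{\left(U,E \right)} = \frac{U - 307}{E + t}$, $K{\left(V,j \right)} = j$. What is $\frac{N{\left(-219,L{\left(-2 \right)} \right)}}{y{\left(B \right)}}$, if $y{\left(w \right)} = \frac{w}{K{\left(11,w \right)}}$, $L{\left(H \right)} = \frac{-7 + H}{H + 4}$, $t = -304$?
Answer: $\frac{1052}{617} \approx 1.705$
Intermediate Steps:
$L{\left(H \right)} = \frac{-7 + H}{4 + H}$
$N{\left(U,E \right)} = \frac{-307 + U}{-304 + E}$ ($N{\left(U,E \right)} = \frac{U - 307}{E - 304} = \frac{-307 + U}{-304 + E}$)
$y{\left(w \right)} = 1$ ($y{\left(w \right)} = \frac{w}{w} = 1$)
$\frac{N{\left(-219,L{\left(-2 \right)} \right)}}{y{\left(B \right)}} = \frac{\frac{1}{-304 + \frac{-7 - 2}{4 - 2}} \left(-307 - 219\right)}{1} = \frac{1}{-304 + \frac{1}{2} \left(-9\right)} \left(-526\right) 1 = \frac{1}{-304 - \frac{9}{2}} \left(-526\right) 1 = \frac{1}{- \frac{617}{2}} \left(-526\right) 1 = \left(- \frac{2}{617}\right) \left(-526\right) 1 = \frac{1052}{617} \cdot 1 = \frac{1052}{617}$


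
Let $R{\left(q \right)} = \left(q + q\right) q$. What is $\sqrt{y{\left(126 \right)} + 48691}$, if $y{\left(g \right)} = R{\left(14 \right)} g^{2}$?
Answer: $\sqrt{6272083} \approx 2504.4$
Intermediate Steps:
$R{\left(q \right)} = 2 q^{2}$ ($R{\left(q \right)} = 2 q q = 2 q^{2}$)
$y{\left(g \right)} = 392 g^{2}$ ($y{\left(g \right)} = 2 \cdot 14^{2} g^{2} = 2 \cdot 196 g^{2} = 392 g^{2}$)
$\sqrt{y{\left(126 \right)} + 48691} = \sqrt{392 \cdot 126^{2} + 48691} = \sqrt{392 \cdot 15876 + 48691} = \sqrt{6223392 + 48691} = \sqrt{6272083}$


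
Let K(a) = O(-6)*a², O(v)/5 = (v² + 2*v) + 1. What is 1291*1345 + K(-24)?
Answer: 1808395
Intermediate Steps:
O(v) = 5 + 5*v² + 10*v (O(v) = 5*((v² + 2*v) + 1) = 5*(1 + v² + 2*v) = 5 + 5*v² + 10*v)
K(a) = 125*a² (K(a) = (5 + 5*(-6)² + 10*(-6))*a² = (5 + 5*36 - 60)*a² = (5 + 180 - 60)*a² = 125*a²)
1291*1345 + K(-24) = 1291*1345 + 125*(-24)² = 1736395 + 125*576 = 1736395 + 72000 = 1808395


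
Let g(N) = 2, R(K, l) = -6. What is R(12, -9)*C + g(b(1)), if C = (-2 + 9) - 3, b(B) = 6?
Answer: -22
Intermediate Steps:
C = 4 (C = 7 - 3 = 4)
R(12, -9)*C + g(b(1)) = -6*4 + 2 = -24 + 2 = -22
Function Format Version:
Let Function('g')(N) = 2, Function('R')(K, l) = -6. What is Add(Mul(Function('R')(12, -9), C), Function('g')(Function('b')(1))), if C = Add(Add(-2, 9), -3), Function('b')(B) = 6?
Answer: -22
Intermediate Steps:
C = 4 (C = Add(7, -3) = 4)
Add(Mul(Function('R')(12, -9), C), Function('g')(Function('b')(1))) = Add(Mul(-6, 4), 2) = Add(-24, 2) = -22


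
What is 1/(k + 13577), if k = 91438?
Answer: 1/105015 ≈ 9.5225e-6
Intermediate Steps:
1/(k + 13577) = 1/(91438 + 13577) = 1/105015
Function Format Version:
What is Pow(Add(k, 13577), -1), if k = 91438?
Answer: Rational(1, 105015) ≈ 9.5225e-6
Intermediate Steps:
Pow(Add(k, 13577), -1) = Pow(Add(91438, 13577), -1) = Pow(105015, -1) = Rational(1, 105015)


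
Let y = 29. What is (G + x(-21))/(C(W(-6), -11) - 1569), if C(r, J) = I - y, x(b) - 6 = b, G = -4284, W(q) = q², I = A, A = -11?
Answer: 4299/1609 ≈ 2.6718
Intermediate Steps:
I = -11
x(b) = 6 + b
C(r, J) = -40 (C(r, J) = -11 - 1*29 = -11 - 29 = -40)
(G + x(-21))/(C(W(-6), -11) - 1569) = (-4284 + (6 - 21))/(-40 - 1569) = (-4284 - 15)/(-1609) = -4299*(-1/1609) = 4299/1609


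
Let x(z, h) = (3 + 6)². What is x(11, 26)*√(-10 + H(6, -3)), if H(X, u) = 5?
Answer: 81*I*√5 ≈ 181.12*I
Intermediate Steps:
x(z, h) = 81 (x(z, h) = 9² = 81)
x(11, 26)*√(-10 + H(6, -3)) = 81*√(-10 + 5) = 81*√(-5) = 81*(I*√5) = 81*I*√5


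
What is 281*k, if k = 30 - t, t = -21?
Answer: 14331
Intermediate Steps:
k = 51 (k = 30 - 1*(-21) = 30 + 21 = 51)
281*k = 281*51 = 14331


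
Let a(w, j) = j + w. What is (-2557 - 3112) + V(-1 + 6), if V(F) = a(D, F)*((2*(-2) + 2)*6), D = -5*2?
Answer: -5609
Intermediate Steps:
D = -10
V(F) = 120 - 12*F (V(F) = (F - 10)*((2*(-2) + 2)*6) = (-10 + F)*((-4 + 2)*6) = (-10 + F)*(-2*6) = (-10 + F)*(-12) = 120 - 12*F)
(-2557 - 3112) + V(-1 + 6) = (-2557 - 3112) + (120 - 12*(-1 + 6)) = -5669 + (120 - 12*5) = -5669 + (120 - 60) = -5669 + 60 = -5609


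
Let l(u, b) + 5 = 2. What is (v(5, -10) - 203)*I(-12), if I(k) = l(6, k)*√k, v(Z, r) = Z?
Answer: 1188*I*√3 ≈ 2057.7*I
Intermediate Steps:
l(u, b) = -3 (l(u, b) = -5 + 2 = -3)
I(k) = -3*√k
(v(5, -10) - 203)*I(-12) = (5 - 203)*(-6*I*√3) = -(-594)*2*I*√3 = -(-1188)*I*√3 = 1188*I*√3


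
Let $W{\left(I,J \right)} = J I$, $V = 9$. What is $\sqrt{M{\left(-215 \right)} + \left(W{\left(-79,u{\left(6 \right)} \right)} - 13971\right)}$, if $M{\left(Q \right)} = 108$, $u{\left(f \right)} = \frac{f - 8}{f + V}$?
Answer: $\frac{i \sqrt{3116805}}{15} \approx 117.7 i$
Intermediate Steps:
$u{\left(f \right)} = \frac{-8 + f}{9 + f}$ ($u{\left(f \right)} = \frac{f - 8}{f + 9} = \frac{-8 + f}{9 + f}$)
$W{\left(I,J \right)} = I J$
$\sqrt{M{\left(-215 \right)} + \left(W{\left(-79,u{\left(6 \right)} \right)} - 13971\right)} = \sqrt{108 - \left(13971 + 79 \frac{-8 + 6}{9 + 6}\right)} = \sqrt{108 - \left(13971 + 79 \cdot \frac{1}{15} \left(-2\right)\right)} = \sqrt{108 - \frac{209407}{15}} = \sqrt{- \frac{207787}{15}} = \frac{i \sqrt{3116805}}{15}$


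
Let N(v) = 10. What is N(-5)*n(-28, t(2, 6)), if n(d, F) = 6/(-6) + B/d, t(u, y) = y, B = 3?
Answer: -155/14 ≈ -11.071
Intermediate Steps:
n(d, F) = -1 + 3/d (n(d, F) = 6/(-6) + 3/d = 6*(-⅙) + 3/d = -1 + 3/d)
N(-5)*n(-28, t(2, 6)) = 10*((3 - 1*(-28))/(-28)) = 10*(-(3 + 28)/28) = 10*(-1/28*31) = 10*(-31/28) = -155/14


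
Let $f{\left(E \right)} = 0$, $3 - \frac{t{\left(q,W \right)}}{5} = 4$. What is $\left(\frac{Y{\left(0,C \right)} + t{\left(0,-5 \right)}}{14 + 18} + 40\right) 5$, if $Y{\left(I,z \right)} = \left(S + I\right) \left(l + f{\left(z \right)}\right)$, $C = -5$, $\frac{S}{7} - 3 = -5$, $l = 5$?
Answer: $\frac{6025}{32} \approx 188.28$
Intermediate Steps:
$t{\left(q,W \right)} = -5$ ($t{\left(q,W \right)} = 15 - 20 = -5$)
$S = -14$ ($S = 21 + 7 \left(-5\right) = 21 - 35 = -14$)
$Y{\left(I,z \right)} = -70 + 5 I$ ($Y{\left(I,z \right)} = \left(-14 + I\right) \left(5 + 0\right) = \left(-14 + I\right) 5 = -70 + 5 I$)
$\left(\frac{Y{\left(0,C \right)} + t{\left(0,-5 \right)}}{14 + 18} + 40\right) 5 = \left(\frac{\left(-70 + 5 \cdot 0\right) - 5}{14 + 18} + 40\right) 5 = \left(\frac{\left(-70 + 0\right) - 5}{32} + 40\right) 5 = \left(\left(-70 - 5\right) \frac{1}{32} + 40\right) 5 = \left(\left(-75\right) \frac{1}{32} + 40\right) 5 = \left(- \frac{75}{32} + 40\right) 5 = \frac{1205}{32} \cdot 5 = \frac{6025}{32}$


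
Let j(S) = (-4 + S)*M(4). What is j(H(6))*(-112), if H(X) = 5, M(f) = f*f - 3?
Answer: -1456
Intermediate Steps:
M(f) = -3 + f² (M(f) = f² - 3 = -3 + f²)
j(S) = -52 + 13*S (j(S) = (-4 + S)*(-3 + 4²) = (-4 + S)*(-3 + 16) = (-4 + S)*13 = -52 + 13*S)
j(H(6))*(-112) = (-52 + 13*5)*(-112) = (-52 + 65)*(-112) = 13*(-112) = -1456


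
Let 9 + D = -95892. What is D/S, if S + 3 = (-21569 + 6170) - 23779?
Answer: 95901/39181 ≈ 2.4476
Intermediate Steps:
D = -95901 (D = -9 - 95892 = -95901)
S = -39181 (S = -3 + ((-21569 + 6170) - 23779) = -3 + (-15399 - 23779) = -3 - 39178 = -39181)
D/S = -95901/(-39181) = -95901*(-1/39181) = 95901/39181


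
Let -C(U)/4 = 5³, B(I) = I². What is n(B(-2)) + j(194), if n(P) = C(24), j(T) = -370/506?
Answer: -126685/253 ≈ -500.73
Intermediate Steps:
j(T) = -185/253 (j(T) = -370*1/506 = -185/253)
C(U) = -500 (C(U) = -4*5³ = -4*125 = -500)
n(P) = -500
n(B(-2)) + j(194) = -500 - 185/253 = -126685/253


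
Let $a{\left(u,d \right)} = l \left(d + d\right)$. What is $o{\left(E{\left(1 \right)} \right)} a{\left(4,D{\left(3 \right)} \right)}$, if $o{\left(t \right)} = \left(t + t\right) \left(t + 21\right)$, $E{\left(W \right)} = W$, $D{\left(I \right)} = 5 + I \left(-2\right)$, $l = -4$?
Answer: $352$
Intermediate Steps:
$D{\left(I \right)} = 5 - 2 I$
$a{\left(u,d \right)} = - 8 d$ ($a{\left(u,d \right)} = - 4 \left(d + d\right) = - 4 \cdot 2 d = - 8 d$)
$o{\left(t \right)} = 2 t \left(21 + t\right)$
$o{\left(E{\left(1 \right)} \right)} a{\left(4,D{\left(3 \right)} \right)} = 2 \cdot 1 \left(21 + 1\right) \left(- 8 \left(5 - 6\right)\right) = 2 \cdot 1 \cdot 22 \left(- 8 \left(5 - 6\right)\right) = 44 \left(\left(-8\right) \left(-1\right)\right) = 44 \cdot 8 = 352$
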